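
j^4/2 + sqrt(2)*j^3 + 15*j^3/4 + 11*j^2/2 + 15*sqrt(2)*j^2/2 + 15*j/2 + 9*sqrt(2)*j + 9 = (j/2 + sqrt(2)/2)*(j + 3/2)*(j + 6)*(j + sqrt(2))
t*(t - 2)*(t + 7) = t^3 + 5*t^2 - 14*t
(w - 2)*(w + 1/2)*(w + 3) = w^3 + 3*w^2/2 - 11*w/2 - 3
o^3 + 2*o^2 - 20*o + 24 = (o - 2)^2*(o + 6)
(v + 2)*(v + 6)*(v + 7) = v^3 + 15*v^2 + 68*v + 84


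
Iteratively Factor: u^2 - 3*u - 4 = (u + 1)*(u - 4)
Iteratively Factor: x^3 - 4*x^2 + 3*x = (x)*(x^2 - 4*x + 3) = x*(x - 3)*(x - 1)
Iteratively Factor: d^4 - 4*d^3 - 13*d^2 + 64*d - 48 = (d - 1)*(d^3 - 3*d^2 - 16*d + 48) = (d - 4)*(d - 1)*(d^2 + d - 12) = (d - 4)*(d - 1)*(d + 4)*(d - 3)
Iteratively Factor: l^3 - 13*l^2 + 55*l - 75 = (l - 5)*(l^2 - 8*l + 15) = (l - 5)*(l - 3)*(l - 5)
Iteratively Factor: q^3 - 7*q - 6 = (q + 2)*(q^2 - 2*q - 3) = (q + 1)*(q + 2)*(q - 3)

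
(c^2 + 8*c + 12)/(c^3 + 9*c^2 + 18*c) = (c + 2)/(c*(c + 3))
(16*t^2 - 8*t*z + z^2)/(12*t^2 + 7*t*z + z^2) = (16*t^2 - 8*t*z + z^2)/(12*t^2 + 7*t*z + z^2)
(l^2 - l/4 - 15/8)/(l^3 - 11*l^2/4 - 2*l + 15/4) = (l - 3/2)/(l^2 - 4*l + 3)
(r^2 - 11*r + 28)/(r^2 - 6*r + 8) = (r - 7)/(r - 2)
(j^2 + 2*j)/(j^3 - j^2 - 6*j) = 1/(j - 3)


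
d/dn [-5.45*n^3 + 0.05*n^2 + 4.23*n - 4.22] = -16.35*n^2 + 0.1*n + 4.23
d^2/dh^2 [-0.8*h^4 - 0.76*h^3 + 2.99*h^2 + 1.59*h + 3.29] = -9.6*h^2 - 4.56*h + 5.98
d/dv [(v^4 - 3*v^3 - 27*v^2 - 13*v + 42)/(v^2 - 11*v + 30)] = 2*(v^5 - 18*v^4 + 93*v^3 + 20*v^2 - 852*v + 36)/(v^4 - 22*v^3 + 181*v^2 - 660*v + 900)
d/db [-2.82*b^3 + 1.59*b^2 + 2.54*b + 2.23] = -8.46*b^2 + 3.18*b + 2.54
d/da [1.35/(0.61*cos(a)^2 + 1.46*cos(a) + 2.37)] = (1.647*cos(a) + 1.971)*sin(a)/(0.61*cos(a)^2 + 1.46*cos(a) + 2.37)^2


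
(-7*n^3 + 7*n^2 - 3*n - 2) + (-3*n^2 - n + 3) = -7*n^3 + 4*n^2 - 4*n + 1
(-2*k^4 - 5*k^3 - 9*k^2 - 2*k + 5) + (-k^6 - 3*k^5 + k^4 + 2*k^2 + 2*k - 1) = -k^6 - 3*k^5 - k^4 - 5*k^3 - 7*k^2 + 4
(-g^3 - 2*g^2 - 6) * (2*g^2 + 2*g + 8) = -2*g^5 - 6*g^4 - 12*g^3 - 28*g^2 - 12*g - 48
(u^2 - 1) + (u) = u^2 + u - 1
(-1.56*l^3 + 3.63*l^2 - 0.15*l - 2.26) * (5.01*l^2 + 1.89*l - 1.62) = -7.8156*l^5 + 15.2379*l^4 + 8.6364*l^3 - 17.4867*l^2 - 4.0284*l + 3.6612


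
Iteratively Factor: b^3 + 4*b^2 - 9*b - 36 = (b - 3)*(b^2 + 7*b + 12) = (b - 3)*(b + 4)*(b + 3)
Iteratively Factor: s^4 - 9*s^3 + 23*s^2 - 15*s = (s - 5)*(s^3 - 4*s^2 + 3*s) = (s - 5)*(s - 3)*(s^2 - s) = s*(s - 5)*(s - 3)*(s - 1)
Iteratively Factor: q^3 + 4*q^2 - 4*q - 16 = (q + 2)*(q^2 + 2*q - 8) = (q + 2)*(q + 4)*(q - 2)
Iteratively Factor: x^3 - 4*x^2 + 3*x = (x - 3)*(x^2 - x) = (x - 3)*(x - 1)*(x)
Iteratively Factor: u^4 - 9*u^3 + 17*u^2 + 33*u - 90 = (u - 3)*(u^3 - 6*u^2 - u + 30) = (u - 3)^2*(u^2 - 3*u - 10) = (u - 3)^2*(u + 2)*(u - 5)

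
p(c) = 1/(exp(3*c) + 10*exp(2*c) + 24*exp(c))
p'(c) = (-3*exp(3*c) - 20*exp(2*c) - 24*exp(c))/(exp(3*c) + 10*exp(2*c) + 24*exp(c))^2 = (-3*exp(2*c) - 20*exp(c) - 24)*exp(-c)/(exp(2*c) + 10*exp(c) + 24)^2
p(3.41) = 0.00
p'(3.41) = -0.00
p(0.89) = 0.01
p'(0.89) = -0.01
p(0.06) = 0.03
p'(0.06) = -0.04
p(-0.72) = 0.07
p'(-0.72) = -0.08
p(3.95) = 0.00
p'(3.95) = -0.00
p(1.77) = 0.00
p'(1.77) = -0.00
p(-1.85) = 0.25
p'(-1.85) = -0.26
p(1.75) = 0.00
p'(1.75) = -0.00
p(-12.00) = 6781.43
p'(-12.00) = -6781.45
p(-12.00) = 6781.43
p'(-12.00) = -6781.45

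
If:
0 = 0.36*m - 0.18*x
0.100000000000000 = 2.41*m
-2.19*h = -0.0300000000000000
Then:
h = 0.01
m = 0.04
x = 0.08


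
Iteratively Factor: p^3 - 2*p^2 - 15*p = (p - 5)*(p^2 + 3*p) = (p - 5)*(p + 3)*(p)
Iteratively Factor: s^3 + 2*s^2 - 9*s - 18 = (s - 3)*(s^2 + 5*s + 6) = (s - 3)*(s + 3)*(s + 2)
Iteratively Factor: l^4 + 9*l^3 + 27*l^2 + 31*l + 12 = (l + 3)*(l^3 + 6*l^2 + 9*l + 4) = (l + 3)*(l + 4)*(l^2 + 2*l + 1) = (l + 1)*(l + 3)*(l + 4)*(l + 1)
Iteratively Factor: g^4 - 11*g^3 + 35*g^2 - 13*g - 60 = (g + 1)*(g^3 - 12*g^2 + 47*g - 60) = (g - 4)*(g + 1)*(g^2 - 8*g + 15) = (g - 4)*(g - 3)*(g + 1)*(g - 5)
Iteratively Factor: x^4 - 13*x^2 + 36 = (x + 2)*(x^3 - 2*x^2 - 9*x + 18) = (x - 2)*(x + 2)*(x^2 - 9) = (x - 3)*(x - 2)*(x + 2)*(x + 3)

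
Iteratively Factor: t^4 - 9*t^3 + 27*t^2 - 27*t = (t - 3)*(t^3 - 6*t^2 + 9*t) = (t - 3)^2*(t^2 - 3*t) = t*(t - 3)^2*(t - 3)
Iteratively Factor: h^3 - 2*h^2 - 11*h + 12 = (h - 1)*(h^2 - h - 12) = (h - 1)*(h + 3)*(h - 4)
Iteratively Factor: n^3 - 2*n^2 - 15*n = (n)*(n^2 - 2*n - 15) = n*(n + 3)*(n - 5)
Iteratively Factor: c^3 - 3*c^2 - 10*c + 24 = (c - 4)*(c^2 + c - 6) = (c - 4)*(c - 2)*(c + 3)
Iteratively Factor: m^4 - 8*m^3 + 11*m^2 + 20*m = (m)*(m^3 - 8*m^2 + 11*m + 20) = m*(m + 1)*(m^2 - 9*m + 20) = m*(m - 5)*(m + 1)*(m - 4)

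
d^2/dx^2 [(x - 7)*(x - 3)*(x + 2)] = 6*x - 16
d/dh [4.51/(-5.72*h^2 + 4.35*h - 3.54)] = (51.5944*h - 19.6185)/(5.72*h^2 - 4.35*h + 3.54)^2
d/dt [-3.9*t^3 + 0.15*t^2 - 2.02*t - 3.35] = -11.7*t^2 + 0.3*t - 2.02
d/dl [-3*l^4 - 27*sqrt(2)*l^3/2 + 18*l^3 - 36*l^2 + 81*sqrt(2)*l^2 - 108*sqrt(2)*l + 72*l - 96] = -12*l^3 - 81*sqrt(2)*l^2/2 + 54*l^2 - 72*l + 162*sqrt(2)*l - 108*sqrt(2) + 72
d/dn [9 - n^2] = -2*n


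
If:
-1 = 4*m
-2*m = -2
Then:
No Solution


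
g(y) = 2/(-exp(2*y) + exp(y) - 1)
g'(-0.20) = 1.44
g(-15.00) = -2.00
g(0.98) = -0.37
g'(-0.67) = 0.04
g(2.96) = -0.01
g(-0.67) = -2.67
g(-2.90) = -2.11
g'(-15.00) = 0.00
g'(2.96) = 0.01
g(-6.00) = -2.00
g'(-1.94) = -0.27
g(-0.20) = -2.35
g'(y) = 2*(2*exp(2*y) - exp(y))/(-exp(2*y) + exp(y) - 1)^2 = (4*exp(y) - 2)*exp(y)/(exp(2*y) - exp(y) + 1)^2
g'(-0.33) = 0.99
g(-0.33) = -2.51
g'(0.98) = 0.78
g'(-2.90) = -0.11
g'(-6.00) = 0.00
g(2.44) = -0.02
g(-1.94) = -2.28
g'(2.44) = 0.03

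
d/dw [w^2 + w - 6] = 2*w + 1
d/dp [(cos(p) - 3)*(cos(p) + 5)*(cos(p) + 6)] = 3*sin(p)^3 - 16*sin(p)*cos(p)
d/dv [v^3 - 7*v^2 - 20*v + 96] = 3*v^2 - 14*v - 20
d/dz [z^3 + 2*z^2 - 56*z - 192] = 3*z^2 + 4*z - 56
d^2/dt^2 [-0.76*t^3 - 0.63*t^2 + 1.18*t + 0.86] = -4.56*t - 1.26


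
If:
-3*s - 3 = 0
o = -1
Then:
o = -1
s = -1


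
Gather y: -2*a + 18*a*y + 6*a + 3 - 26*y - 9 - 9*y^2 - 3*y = 4*a - 9*y^2 + y*(18*a - 29) - 6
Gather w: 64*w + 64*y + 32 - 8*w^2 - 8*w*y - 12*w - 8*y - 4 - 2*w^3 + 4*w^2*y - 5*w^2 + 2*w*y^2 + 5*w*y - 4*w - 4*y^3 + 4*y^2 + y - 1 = -2*w^3 + w^2*(4*y - 13) + w*(2*y^2 - 3*y + 48) - 4*y^3 + 4*y^2 + 57*y + 27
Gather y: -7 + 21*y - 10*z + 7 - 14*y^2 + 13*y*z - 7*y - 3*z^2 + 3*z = -14*y^2 + y*(13*z + 14) - 3*z^2 - 7*z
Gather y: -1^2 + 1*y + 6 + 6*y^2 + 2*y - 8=6*y^2 + 3*y - 3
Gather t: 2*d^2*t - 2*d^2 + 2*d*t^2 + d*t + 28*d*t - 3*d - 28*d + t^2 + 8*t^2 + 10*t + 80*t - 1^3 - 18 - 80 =-2*d^2 - 31*d + t^2*(2*d + 9) + t*(2*d^2 + 29*d + 90) - 99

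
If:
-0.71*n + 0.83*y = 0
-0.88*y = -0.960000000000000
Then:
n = 1.28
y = 1.09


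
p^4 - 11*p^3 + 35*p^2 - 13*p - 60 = (p - 5)*(p - 4)*(p - 3)*(p + 1)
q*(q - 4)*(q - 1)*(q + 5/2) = q^4 - 5*q^3/2 - 17*q^2/2 + 10*q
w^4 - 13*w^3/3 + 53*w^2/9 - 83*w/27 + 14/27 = (w - 7/3)*(w - 1)*(w - 2/3)*(w - 1/3)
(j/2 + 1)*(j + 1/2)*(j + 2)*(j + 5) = j^4/2 + 19*j^3/4 + 57*j^2/4 + 16*j + 5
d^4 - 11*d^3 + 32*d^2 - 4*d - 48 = (d - 6)*(d - 4)*(d - 2)*(d + 1)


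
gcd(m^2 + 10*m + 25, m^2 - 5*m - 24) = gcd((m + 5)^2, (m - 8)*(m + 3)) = 1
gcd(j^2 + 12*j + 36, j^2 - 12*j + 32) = 1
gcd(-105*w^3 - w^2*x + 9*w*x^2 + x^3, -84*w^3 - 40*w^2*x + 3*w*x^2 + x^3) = 7*w + x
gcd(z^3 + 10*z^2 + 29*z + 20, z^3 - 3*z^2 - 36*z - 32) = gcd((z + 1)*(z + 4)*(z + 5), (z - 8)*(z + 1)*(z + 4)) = z^2 + 5*z + 4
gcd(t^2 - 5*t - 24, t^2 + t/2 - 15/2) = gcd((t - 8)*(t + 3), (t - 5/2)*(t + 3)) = t + 3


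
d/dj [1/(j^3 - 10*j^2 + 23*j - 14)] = (-3*j^2 + 20*j - 23)/(j^3 - 10*j^2 + 23*j - 14)^2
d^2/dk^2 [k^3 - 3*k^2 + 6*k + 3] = 6*k - 6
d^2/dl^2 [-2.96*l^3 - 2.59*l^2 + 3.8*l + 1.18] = -17.76*l - 5.18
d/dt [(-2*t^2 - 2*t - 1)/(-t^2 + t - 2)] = (-4*t^2 + 6*t + 5)/(t^4 - 2*t^3 + 5*t^2 - 4*t + 4)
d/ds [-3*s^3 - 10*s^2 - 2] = s*(-9*s - 20)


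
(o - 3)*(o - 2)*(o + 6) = o^3 + o^2 - 24*o + 36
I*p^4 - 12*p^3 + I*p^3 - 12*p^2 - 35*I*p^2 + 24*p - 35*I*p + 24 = (p + I)*(p + 3*I)*(p + 8*I)*(I*p + I)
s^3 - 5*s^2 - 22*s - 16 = (s - 8)*(s + 1)*(s + 2)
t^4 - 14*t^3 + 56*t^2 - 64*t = t*(t - 8)*(t - 4)*(t - 2)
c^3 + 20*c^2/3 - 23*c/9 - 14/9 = (c - 2/3)*(c + 1/3)*(c + 7)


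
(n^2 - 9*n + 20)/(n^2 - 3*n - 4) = (n - 5)/(n + 1)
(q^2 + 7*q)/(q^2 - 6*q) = (q + 7)/(q - 6)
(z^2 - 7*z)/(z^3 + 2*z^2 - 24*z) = (z - 7)/(z^2 + 2*z - 24)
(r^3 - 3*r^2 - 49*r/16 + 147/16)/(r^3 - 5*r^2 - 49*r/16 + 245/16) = (r - 3)/(r - 5)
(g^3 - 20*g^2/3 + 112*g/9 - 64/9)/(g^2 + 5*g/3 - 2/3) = (9*g^3 - 60*g^2 + 112*g - 64)/(3*(3*g^2 + 5*g - 2))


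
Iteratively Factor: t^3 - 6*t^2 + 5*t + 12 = (t + 1)*(t^2 - 7*t + 12) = (t - 3)*(t + 1)*(t - 4)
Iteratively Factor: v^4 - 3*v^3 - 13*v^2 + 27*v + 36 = (v + 3)*(v^3 - 6*v^2 + 5*v + 12) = (v + 1)*(v + 3)*(v^2 - 7*v + 12) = (v - 4)*(v + 1)*(v + 3)*(v - 3)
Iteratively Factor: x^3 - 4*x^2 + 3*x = (x)*(x^2 - 4*x + 3) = x*(x - 1)*(x - 3)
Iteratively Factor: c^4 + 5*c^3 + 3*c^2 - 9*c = (c - 1)*(c^3 + 6*c^2 + 9*c) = (c - 1)*(c + 3)*(c^2 + 3*c) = c*(c - 1)*(c + 3)*(c + 3)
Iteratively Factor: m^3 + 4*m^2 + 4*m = (m + 2)*(m^2 + 2*m) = m*(m + 2)*(m + 2)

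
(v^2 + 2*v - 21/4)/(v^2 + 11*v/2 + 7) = (v - 3/2)/(v + 2)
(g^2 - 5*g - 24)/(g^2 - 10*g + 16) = (g + 3)/(g - 2)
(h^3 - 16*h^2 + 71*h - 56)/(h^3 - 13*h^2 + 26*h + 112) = (h - 1)/(h + 2)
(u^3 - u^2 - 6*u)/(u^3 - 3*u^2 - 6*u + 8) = u*(u - 3)/(u^2 - 5*u + 4)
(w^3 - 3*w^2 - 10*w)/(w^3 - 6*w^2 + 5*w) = (w + 2)/(w - 1)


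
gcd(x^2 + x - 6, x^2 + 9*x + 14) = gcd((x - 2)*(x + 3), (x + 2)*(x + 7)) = 1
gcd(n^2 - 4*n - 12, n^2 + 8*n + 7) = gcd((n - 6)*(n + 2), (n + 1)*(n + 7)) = 1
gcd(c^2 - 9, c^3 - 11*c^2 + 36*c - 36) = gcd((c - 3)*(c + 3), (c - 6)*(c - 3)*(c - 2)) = c - 3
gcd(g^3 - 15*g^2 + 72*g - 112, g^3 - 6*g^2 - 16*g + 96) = g - 4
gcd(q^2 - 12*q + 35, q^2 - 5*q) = q - 5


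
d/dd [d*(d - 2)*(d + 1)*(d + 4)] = 4*d^3 + 9*d^2 - 12*d - 8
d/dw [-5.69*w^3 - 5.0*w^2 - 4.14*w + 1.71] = -17.07*w^2 - 10.0*w - 4.14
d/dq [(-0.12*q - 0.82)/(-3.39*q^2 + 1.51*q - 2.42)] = (-0.4068*q^2 - 5.5596*q + 1.5286)/(11.4921*q^4 - 10.2378*q^3 + 18.6877*q^2 - 7.3084*q + 5.8564)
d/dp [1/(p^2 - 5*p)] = (5 - 2*p)/(p^2*(p - 5)^2)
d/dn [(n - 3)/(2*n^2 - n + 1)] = (2*n^2 - n - (n - 3)*(4*n - 1) + 1)/(2*n^2 - n + 1)^2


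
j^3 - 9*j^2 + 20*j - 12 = (j - 6)*(j - 2)*(j - 1)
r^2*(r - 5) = r^3 - 5*r^2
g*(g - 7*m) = g^2 - 7*g*m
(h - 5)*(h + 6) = h^2 + h - 30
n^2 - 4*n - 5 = (n - 5)*(n + 1)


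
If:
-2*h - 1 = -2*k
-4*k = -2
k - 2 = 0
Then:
No Solution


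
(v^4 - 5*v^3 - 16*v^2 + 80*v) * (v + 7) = v^5 + 2*v^4 - 51*v^3 - 32*v^2 + 560*v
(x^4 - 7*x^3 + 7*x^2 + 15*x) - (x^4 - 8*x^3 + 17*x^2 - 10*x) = x^3 - 10*x^2 + 25*x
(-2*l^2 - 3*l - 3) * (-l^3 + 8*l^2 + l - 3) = 2*l^5 - 13*l^4 - 23*l^3 - 21*l^2 + 6*l + 9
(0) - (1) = -1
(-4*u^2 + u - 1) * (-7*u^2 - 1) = 28*u^4 - 7*u^3 + 11*u^2 - u + 1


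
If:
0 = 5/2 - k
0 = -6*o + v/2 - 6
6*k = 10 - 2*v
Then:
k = 5/2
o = -29/24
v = -5/2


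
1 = 1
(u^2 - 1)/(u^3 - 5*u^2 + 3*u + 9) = (u - 1)/(u^2 - 6*u + 9)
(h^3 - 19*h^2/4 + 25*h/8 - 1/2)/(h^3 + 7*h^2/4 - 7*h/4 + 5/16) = 2*(h - 4)/(2*h + 5)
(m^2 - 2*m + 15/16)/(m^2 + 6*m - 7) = (m^2 - 2*m + 15/16)/(m^2 + 6*m - 7)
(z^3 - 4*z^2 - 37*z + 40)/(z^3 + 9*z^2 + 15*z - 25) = (z - 8)/(z + 5)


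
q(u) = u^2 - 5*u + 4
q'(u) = 2*u - 5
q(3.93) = -0.21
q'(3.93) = 2.86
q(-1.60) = 14.56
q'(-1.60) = -8.20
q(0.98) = 0.06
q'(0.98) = -3.04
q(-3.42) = 32.80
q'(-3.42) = -11.84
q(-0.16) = 4.83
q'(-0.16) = -5.32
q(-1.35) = 12.57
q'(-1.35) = -7.70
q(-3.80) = 37.44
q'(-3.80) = -12.60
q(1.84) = -1.81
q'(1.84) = -1.32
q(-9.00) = 130.00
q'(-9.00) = -23.00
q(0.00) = 4.00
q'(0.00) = -5.00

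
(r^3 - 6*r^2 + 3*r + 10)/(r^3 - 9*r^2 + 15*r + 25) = (r - 2)/(r - 5)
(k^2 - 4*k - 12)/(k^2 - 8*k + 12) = (k + 2)/(k - 2)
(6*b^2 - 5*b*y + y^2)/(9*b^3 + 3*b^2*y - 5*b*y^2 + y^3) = (-2*b + y)/(-3*b^2 - 2*b*y + y^2)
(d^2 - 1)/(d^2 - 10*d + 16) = (d^2 - 1)/(d^2 - 10*d + 16)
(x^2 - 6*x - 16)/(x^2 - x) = (x^2 - 6*x - 16)/(x*(x - 1))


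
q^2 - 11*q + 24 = (q - 8)*(q - 3)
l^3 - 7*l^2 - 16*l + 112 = (l - 7)*(l - 4)*(l + 4)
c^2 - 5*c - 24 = (c - 8)*(c + 3)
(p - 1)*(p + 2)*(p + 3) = p^3 + 4*p^2 + p - 6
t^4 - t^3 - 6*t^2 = t^2*(t - 3)*(t + 2)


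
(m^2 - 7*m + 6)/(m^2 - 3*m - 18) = (m - 1)/(m + 3)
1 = 1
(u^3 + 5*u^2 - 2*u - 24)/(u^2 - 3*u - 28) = (u^2 + u - 6)/(u - 7)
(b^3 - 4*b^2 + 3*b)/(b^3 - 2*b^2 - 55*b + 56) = b*(b - 3)/(b^2 - b - 56)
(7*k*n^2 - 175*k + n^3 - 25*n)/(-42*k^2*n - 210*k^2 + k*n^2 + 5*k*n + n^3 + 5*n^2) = (5 - n)/(6*k - n)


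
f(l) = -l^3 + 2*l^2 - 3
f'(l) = -3*l^2 + 4*l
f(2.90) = -10.57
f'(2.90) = -13.63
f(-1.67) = 7.24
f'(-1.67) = -15.05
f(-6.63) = 376.35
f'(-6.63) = -158.39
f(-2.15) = 16.18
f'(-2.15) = -22.47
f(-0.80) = -1.21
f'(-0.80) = -5.12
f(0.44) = -2.70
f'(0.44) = 1.18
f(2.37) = -5.08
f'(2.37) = -7.37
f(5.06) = -81.35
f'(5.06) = -56.57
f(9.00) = -570.00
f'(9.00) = -207.00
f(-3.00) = 42.00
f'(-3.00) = -39.00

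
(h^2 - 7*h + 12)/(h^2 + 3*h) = (h^2 - 7*h + 12)/(h*(h + 3))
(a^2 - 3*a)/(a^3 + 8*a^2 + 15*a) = (a - 3)/(a^2 + 8*a + 15)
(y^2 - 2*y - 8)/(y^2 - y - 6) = (y - 4)/(y - 3)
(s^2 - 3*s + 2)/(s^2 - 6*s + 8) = (s - 1)/(s - 4)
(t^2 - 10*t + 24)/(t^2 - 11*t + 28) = (t - 6)/(t - 7)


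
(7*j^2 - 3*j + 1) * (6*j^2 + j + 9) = 42*j^4 - 11*j^3 + 66*j^2 - 26*j + 9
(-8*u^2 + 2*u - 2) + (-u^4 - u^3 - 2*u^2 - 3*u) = -u^4 - u^3 - 10*u^2 - u - 2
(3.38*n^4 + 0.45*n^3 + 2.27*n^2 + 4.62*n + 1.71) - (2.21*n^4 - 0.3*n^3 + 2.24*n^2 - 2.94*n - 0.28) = 1.17*n^4 + 0.75*n^3 + 0.0299999999999998*n^2 + 7.56*n + 1.99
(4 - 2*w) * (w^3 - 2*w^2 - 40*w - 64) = -2*w^4 + 8*w^3 + 72*w^2 - 32*w - 256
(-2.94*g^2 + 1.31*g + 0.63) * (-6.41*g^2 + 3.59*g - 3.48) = 18.8454*g^4 - 18.9517*g^3 + 10.8958*g^2 - 2.2971*g - 2.1924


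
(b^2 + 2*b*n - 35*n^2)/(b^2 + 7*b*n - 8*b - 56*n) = (b - 5*n)/(b - 8)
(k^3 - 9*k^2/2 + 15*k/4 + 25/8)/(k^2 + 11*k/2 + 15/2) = (8*k^3 - 36*k^2 + 30*k + 25)/(4*(2*k^2 + 11*k + 15))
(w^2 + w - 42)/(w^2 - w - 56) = (w - 6)/(w - 8)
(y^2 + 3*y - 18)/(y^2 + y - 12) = (y + 6)/(y + 4)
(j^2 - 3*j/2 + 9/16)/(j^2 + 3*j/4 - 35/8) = (16*j^2 - 24*j + 9)/(2*(8*j^2 + 6*j - 35))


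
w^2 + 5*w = w*(w + 5)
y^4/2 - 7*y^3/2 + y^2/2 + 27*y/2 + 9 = (y/2 + 1/2)*(y - 6)*(y - 3)*(y + 1)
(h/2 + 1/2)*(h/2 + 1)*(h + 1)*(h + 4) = h^4/4 + 2*h^3 + 21*h^2/4 + 11*h/2 + 2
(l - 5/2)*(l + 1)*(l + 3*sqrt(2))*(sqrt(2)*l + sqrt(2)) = sqrt(2)*l^4 - sqrt(2)*l^3/2 + 6*l^3 - 4*sqrt(2)*l^2 - 3*l^2 - 24*l - 5*sqrt(2)*l/2 - 15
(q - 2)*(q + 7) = q^2 + 5*q - 14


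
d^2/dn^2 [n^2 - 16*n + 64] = 2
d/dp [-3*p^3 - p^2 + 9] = p*(-9*p - 2)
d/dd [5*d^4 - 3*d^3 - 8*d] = 20*d^3 - 9*d^2 - 8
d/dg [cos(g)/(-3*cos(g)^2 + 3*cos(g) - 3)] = sin(g)^3/(3*(sin(g)^2 + cos(g) - 2)^2)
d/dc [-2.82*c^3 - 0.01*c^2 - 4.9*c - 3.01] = -8.46*c^2 - 0.02*c - 4.9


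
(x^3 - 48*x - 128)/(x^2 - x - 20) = (x^2 - 4*x - 32)/(x - 5)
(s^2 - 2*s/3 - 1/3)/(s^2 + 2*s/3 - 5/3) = (3*s + 1)/(3*s + 5)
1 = 1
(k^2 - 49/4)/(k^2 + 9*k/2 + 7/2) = (k - 7/2)/(k + 1)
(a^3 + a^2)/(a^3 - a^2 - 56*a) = a*(a + 1)/(a^2 - a - 56)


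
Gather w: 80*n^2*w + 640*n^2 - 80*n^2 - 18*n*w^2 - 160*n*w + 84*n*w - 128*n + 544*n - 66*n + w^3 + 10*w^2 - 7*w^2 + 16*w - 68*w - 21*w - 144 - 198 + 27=560*n^2 + 350*n + w^3 + w^2*(3 - 18*n) + w*(80*n^2 - 76*n - 73) - 315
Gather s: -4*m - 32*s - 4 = -4*m - 32*s - 4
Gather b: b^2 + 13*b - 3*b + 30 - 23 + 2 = b^2 + 10*b + 9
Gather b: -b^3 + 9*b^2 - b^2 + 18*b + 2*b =-b^3 + 8*b^2 + 20*b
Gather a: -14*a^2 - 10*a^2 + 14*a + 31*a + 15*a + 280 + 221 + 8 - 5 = -24*a^2 + 60*a + 504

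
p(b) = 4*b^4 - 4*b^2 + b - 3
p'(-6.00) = -3407.00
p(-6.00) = 5031.00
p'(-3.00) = -407.00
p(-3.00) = 282.00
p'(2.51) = 233.93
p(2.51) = 133.07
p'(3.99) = 985.42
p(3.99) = 951.11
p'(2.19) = 151.54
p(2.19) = 72.02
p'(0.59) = -0.43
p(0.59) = -3.32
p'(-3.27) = -532.29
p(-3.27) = 408.31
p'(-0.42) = 3.17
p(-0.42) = -4.00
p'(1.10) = 13.50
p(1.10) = -0.88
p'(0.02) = 0.84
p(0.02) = -2.98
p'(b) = 16*b^3 - 8*b + 1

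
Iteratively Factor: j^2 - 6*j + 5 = (j - 1)*(j - 5)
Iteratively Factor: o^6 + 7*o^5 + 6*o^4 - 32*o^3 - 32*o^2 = (o + 4)*(o^5 + 3*o^4 - 6*o^3 - 8*o^2) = (o + 1)*(o + 4)*(o^4 + 2*o^3 - 8*o^2) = (o + 1)*(o + 4)^2*(o^3 - 2*o^2) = o*(o + 1)*(o + 4)^2*(o^2 - 2*o) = o^2*(o + 1)*(o + 4)^2*(o - 2)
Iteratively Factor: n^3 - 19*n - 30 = (n + 2)*(n^2 - 2*n - 15) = (n - 5)*(n + 2)*(n + 3)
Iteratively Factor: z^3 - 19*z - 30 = (z + 2)*(z^2 - 2*z - 15) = (z - 5)*(z + 2)*(z + 3)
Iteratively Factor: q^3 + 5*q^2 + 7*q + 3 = (q + 3)*(q^2 + 2*q + 1) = (q + 1)*(q + 3)*(q + 1)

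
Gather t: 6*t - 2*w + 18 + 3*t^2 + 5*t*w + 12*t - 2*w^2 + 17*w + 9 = 3*t^2 + t*(5*w + 18) - 2*w^2 + 15*w + 27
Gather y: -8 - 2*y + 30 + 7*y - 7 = 5*y + 15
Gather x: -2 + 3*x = 3*x - 2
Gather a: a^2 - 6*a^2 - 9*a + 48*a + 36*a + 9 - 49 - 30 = -5*a^2 + 75*a - 70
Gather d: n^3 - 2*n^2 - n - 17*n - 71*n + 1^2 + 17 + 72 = n^3 - 2*n^2 - 89*n + 90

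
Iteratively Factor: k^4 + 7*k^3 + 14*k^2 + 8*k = (k + 2)*(k^3 + 5*k^2 + 4*k) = k*(k + 2)*(k^2 + 5*k + 4) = k*(k + 1)*(k + 2)*(k + 4)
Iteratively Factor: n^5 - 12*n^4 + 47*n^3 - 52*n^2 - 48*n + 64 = (n - 4)*(n^4 - 8*n^3 + 15*n^2 + 8*n - 16) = (n - 4)^2*(n^3 - 4*n^2 - n + 4) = (n - 4)^2*(n + 1)*(n^2 - 5*n + 4) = (n - 4)^2*(n - 1)*(n + 1)*(n - 4)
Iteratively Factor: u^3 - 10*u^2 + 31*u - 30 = (u - 2)*(u^2 - 8*u + 15) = (u - 5)*(u - 2)*(u - 3)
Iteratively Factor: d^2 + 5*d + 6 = (d + 3)*(d + 2)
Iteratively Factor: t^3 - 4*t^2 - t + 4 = (t + 1)*(t^2 - 5*t + 4) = (t - 1)*(t + 1)*(t - 4)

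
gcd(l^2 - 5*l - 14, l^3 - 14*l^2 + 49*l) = l - 7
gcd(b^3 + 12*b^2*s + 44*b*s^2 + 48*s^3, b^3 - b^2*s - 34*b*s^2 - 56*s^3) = b^2 + 6*b*s + 8*s^2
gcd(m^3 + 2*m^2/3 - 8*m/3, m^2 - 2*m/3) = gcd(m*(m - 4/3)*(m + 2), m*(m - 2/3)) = m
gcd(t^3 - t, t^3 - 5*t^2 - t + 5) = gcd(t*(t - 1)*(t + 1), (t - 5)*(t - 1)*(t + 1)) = t^2 - 1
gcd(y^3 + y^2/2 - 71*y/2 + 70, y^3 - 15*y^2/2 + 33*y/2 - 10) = y^2 - 13*y/2 + 10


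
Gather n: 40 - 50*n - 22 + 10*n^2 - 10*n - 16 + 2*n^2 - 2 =12*n^2 - 60*n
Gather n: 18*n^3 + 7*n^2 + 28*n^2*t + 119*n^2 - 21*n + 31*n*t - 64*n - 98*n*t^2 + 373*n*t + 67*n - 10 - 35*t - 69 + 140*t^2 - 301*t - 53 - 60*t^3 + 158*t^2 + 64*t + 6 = 18*n^3 + n^2*(28*t + 126) + n*(-98*t^2 + 404*t - 18) - 60*t^3 + 298*t^2 - 272*t - 126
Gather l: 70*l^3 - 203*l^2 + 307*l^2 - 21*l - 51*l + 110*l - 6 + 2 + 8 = 70*l^3 + 104*l^2 + 38*l + 4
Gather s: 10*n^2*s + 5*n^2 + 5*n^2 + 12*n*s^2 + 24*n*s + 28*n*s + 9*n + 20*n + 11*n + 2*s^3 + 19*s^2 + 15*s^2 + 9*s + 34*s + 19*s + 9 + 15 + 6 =10*n^2 + 40*n + 2*s^3 + s^2*(12*n + 34) + s*(10*n^2 + 52*n + 62) + 30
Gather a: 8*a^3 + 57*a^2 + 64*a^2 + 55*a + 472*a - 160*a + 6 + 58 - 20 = 8*a^3 + 121*a^2 + 367*a + 44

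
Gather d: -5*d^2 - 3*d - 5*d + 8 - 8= -5*d^2 - 8*d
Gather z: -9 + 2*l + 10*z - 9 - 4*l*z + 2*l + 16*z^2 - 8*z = 4*l + 16*z^2 + z*(2 - 4*l) - 18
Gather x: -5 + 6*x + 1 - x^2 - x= -x^2 + 5*x - 4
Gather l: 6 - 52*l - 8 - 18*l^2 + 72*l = -18*l^2 + 20*l - 2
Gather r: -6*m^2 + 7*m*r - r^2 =-6*m^2 + 7*m*r - r^2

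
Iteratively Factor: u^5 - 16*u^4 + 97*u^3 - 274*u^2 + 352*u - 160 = (u - 5)*(u^4 - 11*u^3 + 42*u^2 - 64*u + 32) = (u - 5)*(u - 4)*(u^3 - 7*u^2 + 14*u - 8) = (u - 5)*(u - 4)*(u - 2)*(u^2 - 5*u + 4) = (u - 5)*(u - 4)*(u - 2)*(u - 1)*(u - 4)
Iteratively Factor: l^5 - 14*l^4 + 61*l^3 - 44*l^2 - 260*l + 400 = (l - 2)*(l^4 - 12*l^3 + 37*l^2 + 30*l - 200) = (l - 4)*(l - 2)*(l^3 - 8*l^2 + 5*l + 50) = (l - 5)*(l - 4)*(l - 2)*(l^2 - 3*l - 10) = (l - 5)^2*(l - 4)*(l - 2)*(l + 2)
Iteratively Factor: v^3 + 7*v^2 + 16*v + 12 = (v + 3)*(v^2 + 4*v + 4) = (v + 2)*(v + 3)*(v + 2)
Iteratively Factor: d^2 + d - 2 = (d + 2)*(d - 1)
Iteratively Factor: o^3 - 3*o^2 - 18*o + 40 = (o - 2)*(o^2 - o - 20) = (o - 5)*(o - 2)*(o + 4)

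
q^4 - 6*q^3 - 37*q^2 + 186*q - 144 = (q - 8)*(q - 3)*(q - 1)*(q + 6)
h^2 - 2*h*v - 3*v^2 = (h - 3*v)*(h + v)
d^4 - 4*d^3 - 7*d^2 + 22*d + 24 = (d - 4)*(d - 3)*(d + 1)*(d + 2)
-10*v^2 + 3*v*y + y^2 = (-2*v + y)*(5*v + y)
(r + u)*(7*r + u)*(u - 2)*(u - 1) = 7*r^2*u^2 - 21*r^2*u + 14*r^2 + 8*r*u^3 - 24*r*u^2 + 16*r*u + u^4 - 3*u^3 + 2*u^2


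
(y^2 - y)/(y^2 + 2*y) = (y - 1)/(y + 2)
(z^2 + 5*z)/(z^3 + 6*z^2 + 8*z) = (z + 5)/(z^2 + 6*z + 8)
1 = 1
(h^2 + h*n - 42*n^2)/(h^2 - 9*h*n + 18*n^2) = (h + 7*n)/(h - 3*n)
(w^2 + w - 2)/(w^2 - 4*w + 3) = (w + 2)/(w - 3)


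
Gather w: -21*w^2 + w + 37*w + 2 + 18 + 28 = -21*w^2 + 38*w + 48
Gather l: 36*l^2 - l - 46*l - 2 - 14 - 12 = 36*l^2 - 47*l - 28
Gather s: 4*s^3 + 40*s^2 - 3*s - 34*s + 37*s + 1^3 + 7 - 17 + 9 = 4*s^3 + 40*s^2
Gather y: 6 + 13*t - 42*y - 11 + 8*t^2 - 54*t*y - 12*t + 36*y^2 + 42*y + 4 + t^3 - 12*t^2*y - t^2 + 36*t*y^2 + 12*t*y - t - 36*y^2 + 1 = t^3 + 7*t^2 + 36*t*y^2 + y*(-12*t^2 - 42*t)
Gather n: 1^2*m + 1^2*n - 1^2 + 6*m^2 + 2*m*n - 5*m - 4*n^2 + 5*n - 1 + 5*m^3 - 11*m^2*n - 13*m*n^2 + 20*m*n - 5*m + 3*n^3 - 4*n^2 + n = 5*m^3 + 6*m^2 - 9*m + 3*n^3 + n^2*(-13*m - 8) + n*(-11*m^2 + 22*m + 7) - 2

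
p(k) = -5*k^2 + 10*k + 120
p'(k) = 10 - 10*k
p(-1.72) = 88.01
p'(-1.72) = 27.20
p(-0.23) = 117.44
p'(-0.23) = 12.30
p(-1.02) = 104.60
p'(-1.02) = 20.20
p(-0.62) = 111.88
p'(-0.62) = 16.20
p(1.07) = 124.98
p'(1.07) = -0.70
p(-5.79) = -105.52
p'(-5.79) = 67.90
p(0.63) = 124.32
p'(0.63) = 3.70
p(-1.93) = 82.08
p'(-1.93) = 29.30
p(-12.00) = -720.00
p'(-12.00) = 130.00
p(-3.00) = 45.00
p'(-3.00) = 40.00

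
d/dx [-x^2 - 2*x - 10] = -2*x - 2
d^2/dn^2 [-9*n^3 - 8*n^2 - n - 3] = -54*n - 16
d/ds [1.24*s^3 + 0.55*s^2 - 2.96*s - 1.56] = 3.72*s^2 + 1.1*s - 2.96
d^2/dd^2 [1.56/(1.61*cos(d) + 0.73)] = (4.043676*sin(d)^2 + 1.833468*cos(d) + 4.043676)/(1.61*cos(d) + 0.73)^3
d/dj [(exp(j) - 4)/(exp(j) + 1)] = 5/(4*cosh(j/2)^2)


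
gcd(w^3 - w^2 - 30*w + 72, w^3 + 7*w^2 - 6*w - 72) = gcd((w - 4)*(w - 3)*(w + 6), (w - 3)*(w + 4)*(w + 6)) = w^2 + 3*w - 18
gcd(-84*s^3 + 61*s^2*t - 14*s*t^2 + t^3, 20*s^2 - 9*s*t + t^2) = 4*s - t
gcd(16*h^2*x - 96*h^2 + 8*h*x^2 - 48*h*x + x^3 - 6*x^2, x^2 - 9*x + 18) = x - 6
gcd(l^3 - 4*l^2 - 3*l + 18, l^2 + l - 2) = l + 2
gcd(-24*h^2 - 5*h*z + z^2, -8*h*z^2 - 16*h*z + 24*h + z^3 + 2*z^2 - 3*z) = -8*h + z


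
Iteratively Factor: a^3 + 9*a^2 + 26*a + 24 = (a + 3)*(a^2 + 6*a + 8) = (a + 2)*(a + 3)*(a + 4)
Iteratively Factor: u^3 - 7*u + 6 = (u - 2)*(u^2 + 2*u - 3) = (u - 2)*(u - 1)*(u + 3)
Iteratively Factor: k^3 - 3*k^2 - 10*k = (k)*(k^2 - 3*k - 10) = k*(k + 2)*(k - 5)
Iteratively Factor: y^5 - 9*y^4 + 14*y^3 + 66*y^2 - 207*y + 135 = (y - 5)*(y^4 - 4*y^3 - 6*y^2 + 36*y - 27) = (y - 5)*(y + 3)*(y^3 - 7*y^2 + 15*y - 9) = (y - 5)*(y - 3)*(y + 3)*(y^2 - 4*y + 3) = (y - 5)*(y - 3)*(y - 1)*(y + 3)*(y - 3)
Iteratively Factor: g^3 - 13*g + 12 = (g + 4)*(g^2 - 4*g + 3) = (g - 3)*(g + 4)*(g - 1)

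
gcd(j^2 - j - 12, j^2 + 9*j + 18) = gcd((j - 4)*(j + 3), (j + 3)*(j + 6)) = j + 3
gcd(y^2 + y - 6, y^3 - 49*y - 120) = y + 3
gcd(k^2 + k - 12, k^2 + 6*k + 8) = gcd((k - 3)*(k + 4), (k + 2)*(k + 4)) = k + 4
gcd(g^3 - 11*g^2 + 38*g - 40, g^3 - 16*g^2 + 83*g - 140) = g^2 - 9*g + 20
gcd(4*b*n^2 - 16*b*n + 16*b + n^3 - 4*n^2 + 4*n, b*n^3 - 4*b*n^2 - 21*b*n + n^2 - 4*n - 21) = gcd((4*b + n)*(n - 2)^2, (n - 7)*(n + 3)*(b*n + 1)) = 1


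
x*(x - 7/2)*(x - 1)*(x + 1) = x^4 - 7*x^3/2 - x^2 + 7*x/2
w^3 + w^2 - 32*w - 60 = (w - 6)*(w + 2)*(w + 5)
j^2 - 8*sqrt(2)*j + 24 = (j - 6*sqrt(2))*(j - 2*sqrt(2))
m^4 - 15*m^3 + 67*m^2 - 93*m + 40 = (m - 8)*(m - 5)*(m - 1)^2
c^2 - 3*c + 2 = (c - 2)*(c - 1)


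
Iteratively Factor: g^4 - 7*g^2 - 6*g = (g - 3)*(g^3 + 3*g^2 + 2*g) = (g - 3)*(g + 2)*(g^2 + g) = (g - 3)*(g + 1)*(g + 2)*(g)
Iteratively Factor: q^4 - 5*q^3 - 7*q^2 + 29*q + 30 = (q + 1)*(q^3 - 6*q^2 - q + 30) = (q - 3)*(q + 1)*(q^2 - 3*q - 10) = (q - 5)*(q - 3)*(q + 1)*(q + 2)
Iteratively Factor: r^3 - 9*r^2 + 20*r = (r - 4)*(r^2 - 5*r) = (r - 5)*(r - 4)*(r)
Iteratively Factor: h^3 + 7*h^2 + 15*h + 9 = (h + 3)*(h^2 + 4*h + 3) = (h + 3)^2*(h + 1)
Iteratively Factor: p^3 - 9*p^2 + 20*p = (p)*(p^2 - 9*p + 20) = p*(p - 5)*(p - 4)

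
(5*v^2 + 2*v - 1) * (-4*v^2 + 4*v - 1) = -20*v^4 + 12*v^3 + 7*v^2 - 6*v + 1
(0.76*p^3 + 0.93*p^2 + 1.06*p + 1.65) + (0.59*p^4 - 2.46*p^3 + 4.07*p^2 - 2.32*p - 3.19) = 0.59*p^4 - 1.7*p^3 + 5.0*p^2 - 1.26*p - 1.54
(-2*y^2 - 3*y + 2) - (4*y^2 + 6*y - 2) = -6*y^2 - 9*y + 4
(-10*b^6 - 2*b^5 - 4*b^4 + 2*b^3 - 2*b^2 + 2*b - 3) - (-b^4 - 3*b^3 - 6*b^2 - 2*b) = -10*b^6 - 2*b^5 - 3*b^4 + 5*b^3 + 4*b^2 + 4*b - 3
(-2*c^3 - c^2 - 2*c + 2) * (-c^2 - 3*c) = 2*c^5 + 7*c^4 + 5*c^3 + 4*c^2 - 6*c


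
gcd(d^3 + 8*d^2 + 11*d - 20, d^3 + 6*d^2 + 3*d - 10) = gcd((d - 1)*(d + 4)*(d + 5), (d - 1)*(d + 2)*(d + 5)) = d^2 + 4*d - 5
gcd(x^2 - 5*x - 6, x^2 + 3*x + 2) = x + 1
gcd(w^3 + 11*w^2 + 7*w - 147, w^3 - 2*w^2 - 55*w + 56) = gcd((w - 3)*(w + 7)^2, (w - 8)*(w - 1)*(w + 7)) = w + 7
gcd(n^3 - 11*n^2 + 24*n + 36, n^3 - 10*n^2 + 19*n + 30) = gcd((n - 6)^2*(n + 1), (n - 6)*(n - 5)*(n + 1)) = n^2 - 5*n - 6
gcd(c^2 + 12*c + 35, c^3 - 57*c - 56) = c + 7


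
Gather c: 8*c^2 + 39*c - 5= 8*c^2 + 39*c - 5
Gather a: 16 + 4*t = 4*t + 16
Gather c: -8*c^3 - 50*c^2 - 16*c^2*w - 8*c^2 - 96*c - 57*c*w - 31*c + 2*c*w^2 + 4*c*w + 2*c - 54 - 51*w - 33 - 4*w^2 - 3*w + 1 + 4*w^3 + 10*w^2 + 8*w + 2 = -8*c^3 + c^2*(-16*w - 58) + c*(2*w^2 - 53*w - 125) + 4*w^3 + 6*w^2 - 46*w - 84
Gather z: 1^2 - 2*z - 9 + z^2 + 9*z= z^2 + 7*z - 8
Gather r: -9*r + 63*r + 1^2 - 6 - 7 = 54*r - 12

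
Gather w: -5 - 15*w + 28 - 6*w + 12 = 35 - 21*w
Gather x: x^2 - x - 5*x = x^2 - 6*x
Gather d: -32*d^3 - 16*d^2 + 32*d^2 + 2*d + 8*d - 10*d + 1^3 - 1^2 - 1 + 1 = -32*d^3 + 16*d^2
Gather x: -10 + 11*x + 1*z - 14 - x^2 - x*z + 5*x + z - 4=-x^2 + x*(16 - z) + 2*z - 28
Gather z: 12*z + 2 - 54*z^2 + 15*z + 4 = -54*z^2 + 27*z + 6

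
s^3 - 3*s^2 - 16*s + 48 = (s - 4)*(s - 3)*(s + 4)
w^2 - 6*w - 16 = (w - 8)*(w + 2)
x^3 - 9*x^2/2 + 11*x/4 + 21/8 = (x - 7/2)*(x - 3/2)*(x + 1/2)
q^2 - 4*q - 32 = (q - 8)*(q + 4)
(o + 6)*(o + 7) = o^2 + 13*o + 42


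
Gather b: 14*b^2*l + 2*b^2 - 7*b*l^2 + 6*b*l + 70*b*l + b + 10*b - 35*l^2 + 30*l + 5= b^2*(14*l + 2) + b*(-7*l^2 + 76*l + 11) - 35*l^2 + 30*l + 5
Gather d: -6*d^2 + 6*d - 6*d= -6*d^2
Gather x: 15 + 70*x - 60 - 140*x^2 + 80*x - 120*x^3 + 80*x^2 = -120*x^3 - 60*x^2 + 150*x - 45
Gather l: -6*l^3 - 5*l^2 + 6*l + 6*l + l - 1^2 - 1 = -6*l^3 - 5*l^2 + 13*l - 2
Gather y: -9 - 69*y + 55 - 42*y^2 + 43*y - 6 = -42*y^2 - 26*y + 40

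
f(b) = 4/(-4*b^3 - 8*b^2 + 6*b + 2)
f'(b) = 4*(12*b^2 + 16*b - 6)/(-4*b^3 - 8*b^2 + 6*b + 2)^2 = 2*(6*b^2 + 8*b - 3)/(2*b^3 + 4*b^2 - 3*b - 1)^2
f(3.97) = -0.01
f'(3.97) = 0.01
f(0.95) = -1.36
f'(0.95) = 9.21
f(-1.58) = -0.34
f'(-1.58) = -0.04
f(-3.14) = 0.14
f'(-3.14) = 0.31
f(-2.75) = 0.49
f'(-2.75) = 2.43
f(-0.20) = 7.81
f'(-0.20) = -133.06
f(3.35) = -0.02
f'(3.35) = 0.02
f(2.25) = -0.06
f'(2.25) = 0.07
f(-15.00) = 0.00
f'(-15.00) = 0.00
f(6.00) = 0.00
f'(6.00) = 0.00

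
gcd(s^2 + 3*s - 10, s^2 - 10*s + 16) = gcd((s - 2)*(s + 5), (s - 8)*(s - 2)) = s - 2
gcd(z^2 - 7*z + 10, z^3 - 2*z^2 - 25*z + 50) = z^2 - 7*z + 10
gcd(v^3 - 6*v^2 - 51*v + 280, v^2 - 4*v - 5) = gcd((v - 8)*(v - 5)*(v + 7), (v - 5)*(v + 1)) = v - 5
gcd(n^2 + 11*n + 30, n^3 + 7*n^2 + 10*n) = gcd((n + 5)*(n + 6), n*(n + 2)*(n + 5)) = n + 5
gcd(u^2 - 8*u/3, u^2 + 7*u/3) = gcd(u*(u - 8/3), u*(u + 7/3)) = u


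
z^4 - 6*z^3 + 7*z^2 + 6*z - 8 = (z - 4)*(z - 2)*(z - 1)*(z + 1)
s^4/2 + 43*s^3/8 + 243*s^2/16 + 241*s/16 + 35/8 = (s/2 + 1)*(s + 1/2)*(s + 5/4)*(s + 7)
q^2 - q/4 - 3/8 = (q - 3/4)*(q + 1/2)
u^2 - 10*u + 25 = (u - 5)^2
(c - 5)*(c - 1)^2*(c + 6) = c^4 - c^3 - 31*c^2 + 61*c - 30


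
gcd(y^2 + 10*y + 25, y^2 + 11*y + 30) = y + 5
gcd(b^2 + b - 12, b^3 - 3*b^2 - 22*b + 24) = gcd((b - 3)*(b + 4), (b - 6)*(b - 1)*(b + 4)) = b + 4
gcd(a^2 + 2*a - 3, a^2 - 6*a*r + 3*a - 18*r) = a + 3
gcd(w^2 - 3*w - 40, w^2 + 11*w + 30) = w + 5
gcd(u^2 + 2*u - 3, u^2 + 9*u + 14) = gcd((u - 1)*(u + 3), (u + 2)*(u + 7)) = 1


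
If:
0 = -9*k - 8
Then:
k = -8/9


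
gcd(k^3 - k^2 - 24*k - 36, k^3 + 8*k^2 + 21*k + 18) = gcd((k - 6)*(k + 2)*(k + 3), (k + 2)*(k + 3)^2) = k^2 + 5*k + 6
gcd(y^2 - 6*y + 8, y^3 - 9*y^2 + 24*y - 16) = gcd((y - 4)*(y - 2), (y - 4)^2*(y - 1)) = y - 4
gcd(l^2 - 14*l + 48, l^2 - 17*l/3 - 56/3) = l - 8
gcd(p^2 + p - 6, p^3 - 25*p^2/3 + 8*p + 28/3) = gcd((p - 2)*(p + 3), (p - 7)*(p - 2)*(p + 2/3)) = p - 2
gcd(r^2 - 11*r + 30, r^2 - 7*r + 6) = r - 6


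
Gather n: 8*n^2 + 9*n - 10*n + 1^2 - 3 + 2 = 8*n^2 - n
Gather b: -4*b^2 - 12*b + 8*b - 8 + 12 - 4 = -4*b^2 - 4*b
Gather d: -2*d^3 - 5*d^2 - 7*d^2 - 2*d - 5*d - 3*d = -2*d^3 - 12*d^2 - 10*d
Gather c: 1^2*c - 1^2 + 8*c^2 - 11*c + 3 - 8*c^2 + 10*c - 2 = 0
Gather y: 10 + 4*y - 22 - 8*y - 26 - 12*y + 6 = -16*y - 32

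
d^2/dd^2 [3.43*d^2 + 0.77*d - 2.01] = 6.86000000000000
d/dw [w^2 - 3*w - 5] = 2*w - 3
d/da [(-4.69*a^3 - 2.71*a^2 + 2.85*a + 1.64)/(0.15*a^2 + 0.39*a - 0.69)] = (-0.7035*a^4 - 3.6582*a^3 + 8.2239*a^2 + 3.2478*a - 2.6061)/(0.0225*a^4 + 0.117*a^3 - 0.0549*a^2 - 0.5382*a + 0.4761)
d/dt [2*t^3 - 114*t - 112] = 6*t^2 - 114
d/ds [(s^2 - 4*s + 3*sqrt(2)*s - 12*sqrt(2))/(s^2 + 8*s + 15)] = 3*(-sqrt(2)*s^2 + 4*s^2 + 10*s + 8*sqrt(2)*s - 20 + 47*sqrt(2))/(s^4 + 16*s^3 + 94*s^2 + 240*s + 225)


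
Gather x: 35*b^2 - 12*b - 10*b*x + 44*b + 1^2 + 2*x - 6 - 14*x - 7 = 35*b^2 + 32*b + x*(-10*b - 12) - 12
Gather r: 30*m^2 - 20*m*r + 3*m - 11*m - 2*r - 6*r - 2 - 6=30*m^2 - 8*m + r*(-20*m - 8) - 8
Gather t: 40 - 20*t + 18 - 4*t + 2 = 60 - 24*t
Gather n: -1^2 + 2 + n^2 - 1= n^2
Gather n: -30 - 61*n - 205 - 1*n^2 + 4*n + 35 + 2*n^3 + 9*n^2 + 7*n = 2*n^3 + 8*n^2 - 50*n - 200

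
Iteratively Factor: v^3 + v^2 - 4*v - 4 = (v + 1)*(v^2 - 4) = (v - 2)*(v + 1)*(v + 2)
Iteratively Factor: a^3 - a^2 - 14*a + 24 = (a + 4)*(a^2 - 5*a + 6) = (a - 2)*(a + 4)*(a - 3)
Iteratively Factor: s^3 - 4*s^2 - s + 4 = (s + 1)*(s^2 - 5*s + 4) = (s - 4)*(s + 1)*(s - 1)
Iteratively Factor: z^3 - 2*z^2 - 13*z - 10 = (z + 2)*(z^2 - 4*z - 5) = (z - 5)*(z + 2)*(z + 1)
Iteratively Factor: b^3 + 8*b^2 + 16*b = (b + 4)*(b^2 + 4*b) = b*(b + 4)*(b + 4)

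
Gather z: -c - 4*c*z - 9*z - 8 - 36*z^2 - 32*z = -c - 36*z^2 + z*(-4*c - 41) - 8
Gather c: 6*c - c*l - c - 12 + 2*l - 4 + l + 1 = c*(5 - l) + 3*l - 15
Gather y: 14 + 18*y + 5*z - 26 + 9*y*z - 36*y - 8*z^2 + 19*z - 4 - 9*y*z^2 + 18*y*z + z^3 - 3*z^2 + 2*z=y*(-9*z^2 + 27*z - 18) + z^3 - 11*z^2 + 26*z - 16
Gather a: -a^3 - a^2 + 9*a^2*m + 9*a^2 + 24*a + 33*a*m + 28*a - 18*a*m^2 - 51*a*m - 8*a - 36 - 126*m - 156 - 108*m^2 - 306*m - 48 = -a^3 + a^2*(9*m + 8) + a*(-18*m^2 - 18*m + 44) - 108*m^2 - 432*m - 240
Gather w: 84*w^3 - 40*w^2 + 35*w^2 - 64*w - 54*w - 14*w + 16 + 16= 84*w^3 - 5*w^2 - 132*w + 32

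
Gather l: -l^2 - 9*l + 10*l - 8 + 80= -l^2 + l + 72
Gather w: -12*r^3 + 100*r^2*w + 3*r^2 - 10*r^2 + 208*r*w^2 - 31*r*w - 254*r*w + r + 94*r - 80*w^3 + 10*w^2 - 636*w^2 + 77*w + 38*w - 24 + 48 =-12*r^3 - 7*r^2 + 95*r - 80*w^3 + w^2*(208*r - 626) + w*(100*r^2 - 285*r + 115) + 24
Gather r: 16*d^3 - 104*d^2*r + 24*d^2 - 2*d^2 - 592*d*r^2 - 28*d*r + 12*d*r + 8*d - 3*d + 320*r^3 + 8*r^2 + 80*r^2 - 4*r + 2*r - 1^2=16*d^3 + 22*d^2 + 5*d + 320*r^3 + r^2*(88 - 592*d) + r*(-104*d^2 - 16*d - 2) - 1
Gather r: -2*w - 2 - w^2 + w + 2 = -w^2 - w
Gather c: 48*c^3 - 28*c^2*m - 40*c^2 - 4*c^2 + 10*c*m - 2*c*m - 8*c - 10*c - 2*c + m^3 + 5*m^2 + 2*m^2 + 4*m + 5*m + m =48*c^3 + c^2*(-28*m - 44) + c*(8*m - 20) + m^3 + 7*m^2 + 10*m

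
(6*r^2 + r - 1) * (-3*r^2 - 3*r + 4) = -18*r^4 - 21*r^3 + 24*r^2 + 7*r - 4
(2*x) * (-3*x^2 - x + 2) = -6*x^3 - 2*x^2 + 4*x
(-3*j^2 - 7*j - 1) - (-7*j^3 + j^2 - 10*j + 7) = 7*j^3 - 4*j^2 + 3*j - 8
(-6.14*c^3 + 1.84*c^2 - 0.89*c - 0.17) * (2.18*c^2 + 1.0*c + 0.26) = -13.3852*c^5 - 2.1288*c^4 - 1.6966*c^3 - 0.7822*c^2 - 0.4014*c - 0.0442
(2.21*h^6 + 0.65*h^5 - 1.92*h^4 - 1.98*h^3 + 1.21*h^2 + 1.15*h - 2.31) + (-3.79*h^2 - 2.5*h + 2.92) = 2.21*h^6 + 0.65*h^5 - 1.92*h^4 - 1.98*h^3 - 2.58*h^2 - 1.35*h + 0.61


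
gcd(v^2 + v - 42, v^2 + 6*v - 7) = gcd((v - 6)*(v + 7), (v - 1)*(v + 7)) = v + 7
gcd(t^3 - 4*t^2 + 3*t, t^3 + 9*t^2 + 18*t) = t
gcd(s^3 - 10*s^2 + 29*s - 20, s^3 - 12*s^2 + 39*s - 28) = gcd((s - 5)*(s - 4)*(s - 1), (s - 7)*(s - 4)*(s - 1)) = s^2 - 5*s + 4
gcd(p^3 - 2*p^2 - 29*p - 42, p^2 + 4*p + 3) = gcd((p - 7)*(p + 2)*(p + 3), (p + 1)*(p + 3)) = p + 3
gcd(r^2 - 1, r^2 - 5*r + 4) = r - 1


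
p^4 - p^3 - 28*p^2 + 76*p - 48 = (p - 4)*(p - 2)*(p - 1)*(p + 6)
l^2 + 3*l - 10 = (l - 2)*(l + 5)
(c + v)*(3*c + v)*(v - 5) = 3*c^2*v - 15*c^2 + 4*c*v^2 - 20*c*v + v^3 - 5*v^2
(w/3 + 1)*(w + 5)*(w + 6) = w^3/3 + 14*w^2/3 + 21*w + 30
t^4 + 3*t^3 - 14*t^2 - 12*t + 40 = (t - 2)^2*(t + 2)*(t + 5)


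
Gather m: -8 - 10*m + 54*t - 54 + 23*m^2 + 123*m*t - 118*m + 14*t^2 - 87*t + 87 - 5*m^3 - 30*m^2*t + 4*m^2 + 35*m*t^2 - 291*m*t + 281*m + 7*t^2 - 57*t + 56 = -5*m^3 + m^2*(27 - 30*t) + m*(35*t^2 - 168*t + 153) + 21*t^2 - 90*t + 81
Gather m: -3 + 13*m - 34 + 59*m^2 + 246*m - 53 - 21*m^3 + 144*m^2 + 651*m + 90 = -21*m^3 + 203*m^2 + 910*m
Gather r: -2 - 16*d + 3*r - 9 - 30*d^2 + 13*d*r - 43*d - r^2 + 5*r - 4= -30*d^2 - 59*d - r^2 + r*(13*d + 8) - 15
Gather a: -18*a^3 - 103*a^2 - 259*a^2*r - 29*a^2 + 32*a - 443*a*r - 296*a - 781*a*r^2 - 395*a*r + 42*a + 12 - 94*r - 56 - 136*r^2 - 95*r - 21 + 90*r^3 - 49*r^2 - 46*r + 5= -18*a^3 + a^2*(-259*r - 132) + a*(-781*r^2 - 838*r - 222) + 90*r^3 - 185*r^2 - 235*r - 60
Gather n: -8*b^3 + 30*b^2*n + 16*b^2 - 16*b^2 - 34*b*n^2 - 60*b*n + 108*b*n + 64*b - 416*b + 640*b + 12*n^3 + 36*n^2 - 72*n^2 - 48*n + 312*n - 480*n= -8*b^3 + 288*b + 12*n^3 + n^2*(-34*b - 36) + n*(30*b^2 + 48*b - 216)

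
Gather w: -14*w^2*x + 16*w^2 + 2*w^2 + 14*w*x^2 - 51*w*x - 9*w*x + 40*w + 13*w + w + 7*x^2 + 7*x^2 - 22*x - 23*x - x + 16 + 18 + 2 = w^2*(18 - 14*x) + w*(14*x^2 - 60*x + 54) + 14*x^2 - 46*x + 36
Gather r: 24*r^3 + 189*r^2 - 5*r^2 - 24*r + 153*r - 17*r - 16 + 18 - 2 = 24*r^3 + 184*r^2 + 112*r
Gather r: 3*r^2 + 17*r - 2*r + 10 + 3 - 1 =3*r^2 + 15*r + 12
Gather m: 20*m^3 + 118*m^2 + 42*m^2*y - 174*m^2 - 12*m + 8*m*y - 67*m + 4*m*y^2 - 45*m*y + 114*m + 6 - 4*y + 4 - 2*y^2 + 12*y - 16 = 20*m^3 + m^2*(42*y - 56) + m*(4*y^2 - 37*y + 35) - 2*y^2 + 8*y - 6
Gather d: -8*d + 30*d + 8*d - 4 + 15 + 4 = 30*d + 15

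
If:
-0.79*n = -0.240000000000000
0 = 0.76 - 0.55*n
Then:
No Solution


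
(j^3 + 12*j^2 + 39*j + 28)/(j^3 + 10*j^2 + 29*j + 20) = (j + 7)/(j + 5)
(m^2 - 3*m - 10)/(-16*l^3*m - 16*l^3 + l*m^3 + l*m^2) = (-m^2 + 3*m + 10)/(l*(16*l^2*m + 16*l^2 - m^3 - m^2))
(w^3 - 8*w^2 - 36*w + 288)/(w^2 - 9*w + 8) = (w^2 - 36)/(w - 1)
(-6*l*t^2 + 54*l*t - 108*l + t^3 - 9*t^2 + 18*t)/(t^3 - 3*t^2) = -6*l/t + 36*l/t^2 + 1 - 6/t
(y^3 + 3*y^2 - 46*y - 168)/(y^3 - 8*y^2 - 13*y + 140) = (y + 6)/(y - 5)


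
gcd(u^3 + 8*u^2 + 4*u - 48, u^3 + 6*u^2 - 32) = u^2 + 2*u - 8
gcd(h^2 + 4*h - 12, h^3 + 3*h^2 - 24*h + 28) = h - 2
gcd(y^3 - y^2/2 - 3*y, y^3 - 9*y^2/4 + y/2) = y^2 - 2*y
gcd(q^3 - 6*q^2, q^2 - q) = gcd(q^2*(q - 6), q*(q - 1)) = q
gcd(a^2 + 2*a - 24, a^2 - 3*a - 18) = 1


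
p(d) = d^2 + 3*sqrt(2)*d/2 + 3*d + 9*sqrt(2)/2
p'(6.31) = 17.74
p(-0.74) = 3.12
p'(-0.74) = 3.64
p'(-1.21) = 2.70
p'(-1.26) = 2.60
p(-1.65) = 0.64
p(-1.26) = 1.50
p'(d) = 2*d + 3*sqrt(2)/2 + 3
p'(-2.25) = 0.62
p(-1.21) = 1.63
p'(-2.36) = 0.40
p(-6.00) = 11.64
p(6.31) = 78.50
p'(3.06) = 11.24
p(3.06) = 31.40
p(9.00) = 133.46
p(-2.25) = -0.10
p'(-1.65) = 1.82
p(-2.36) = -0.15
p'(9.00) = 23.12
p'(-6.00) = -6.88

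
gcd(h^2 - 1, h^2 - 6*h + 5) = h - 1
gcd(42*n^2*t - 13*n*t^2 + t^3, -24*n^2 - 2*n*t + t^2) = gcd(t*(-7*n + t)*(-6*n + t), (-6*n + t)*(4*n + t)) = -6*n + t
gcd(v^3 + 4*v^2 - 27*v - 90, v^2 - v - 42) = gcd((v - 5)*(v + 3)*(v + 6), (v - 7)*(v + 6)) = v + 6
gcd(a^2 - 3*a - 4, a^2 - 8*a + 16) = a - 4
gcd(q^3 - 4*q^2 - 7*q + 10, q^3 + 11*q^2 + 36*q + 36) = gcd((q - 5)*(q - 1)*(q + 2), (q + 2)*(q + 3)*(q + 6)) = q + 2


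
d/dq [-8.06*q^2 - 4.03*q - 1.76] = -16.12*q - 4.03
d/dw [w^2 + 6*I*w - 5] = 2*w + 6*I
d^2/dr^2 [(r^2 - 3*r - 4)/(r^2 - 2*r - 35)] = 2*(-r^3 + 93*r^2 - 291*r + 1279)/(r^6 - 6*r^5 - 93*r^4 + 412*r^3 + 3255*r^2 - 7350*r - 42875)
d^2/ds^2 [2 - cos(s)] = cos(s)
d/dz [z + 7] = 1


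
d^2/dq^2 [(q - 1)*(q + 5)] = 2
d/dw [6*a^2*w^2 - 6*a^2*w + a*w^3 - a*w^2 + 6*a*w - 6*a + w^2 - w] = 12*a^2*w - 6*a^2 + 3*a*w^2 - 2*a*w + 6*a + 2*w - 1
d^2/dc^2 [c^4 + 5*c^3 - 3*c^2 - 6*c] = 12*c^2 + 30*c - 6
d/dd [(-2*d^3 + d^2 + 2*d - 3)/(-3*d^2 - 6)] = 2*(d^4 + 7*d^2 - 5*d - 2)/(3*(d^4 + 4*d^2 + 4))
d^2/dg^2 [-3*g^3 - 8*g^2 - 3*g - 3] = -18*g - 16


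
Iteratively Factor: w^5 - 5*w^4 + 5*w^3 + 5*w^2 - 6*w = (w - 3)*(w^4 - 2*w^3 - w^2 + 2*w) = (w - 3)*(w - 1)*(w^3 - w^2 - 2*w) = (w - 3)*(w - 2)*(w - 1)*(w^2 + w) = (w - 3)*(w - 2)*(w - 1)*(w + 1)*(w)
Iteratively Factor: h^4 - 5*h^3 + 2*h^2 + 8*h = (h + 1)*(h^3 - 6*h^2 + 8*h) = h*(h + 1)*(h^2 - 6*h + 8) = h*(h - 4)*(h + 1)*(h - 2)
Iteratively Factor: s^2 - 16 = (s - 4)*(s + 4)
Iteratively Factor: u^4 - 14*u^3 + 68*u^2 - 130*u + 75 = (u - 5)*(u^3 - 9*u^2 + 23*u - 15) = (u - 5)^2*(u^2 - 4*u + 3) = (u - 5)^2*(u - 1)*(u - 3)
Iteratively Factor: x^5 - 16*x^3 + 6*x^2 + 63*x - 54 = (x + 3)*(x^4 - 3*x^3 - 7*x^2 + 27*x - 18) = (x - 3)*(x + 3)*(x^3 - 7*x + 6) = (x - 3)*(x - 2)*(x + 3)*(x^2 + 2*x - 3) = (x - 3)*(x - 2)*(x - 1)*(x + 3)*(x + 3)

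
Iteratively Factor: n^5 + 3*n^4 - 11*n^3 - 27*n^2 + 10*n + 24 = (n - 3)*(n^4 + 6*n^3 + 7*n^2 - 6*n - 8) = (n - 3)*(n + 2)*(n^3 + 4*n^2 - n - 4) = (n - 3)*(n + 2)*(n + 4)*(n^2 - 1) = (n - 3)*(n - 1)*(n + 2)*(n + 4)*(n + 1)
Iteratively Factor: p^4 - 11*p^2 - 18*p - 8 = (p + 1)*(p^3 - p^2 - 10*p - 8) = (p + 1)^2*(p^2 - 2*p - 8) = (p - 4)*(p + 1)^2*(p + 2)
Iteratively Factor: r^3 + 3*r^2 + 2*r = (r)*(r^2 + 3*r + 2) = r*(r + 2)*(r + 1)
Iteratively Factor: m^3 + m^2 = (m + 1)*(m^2) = m*(m + 1)*(m)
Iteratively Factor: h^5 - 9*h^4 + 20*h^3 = (h - 5)*(h^4 - 4*h^3) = h*(h - 5)*(h^3 - 4*h^2) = h^2*(h - 5)*(h^2 - 4*h) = h^3*(h - 5)*(h - 4)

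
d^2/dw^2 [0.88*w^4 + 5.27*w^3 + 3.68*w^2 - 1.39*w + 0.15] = 10.56*w^2 + 31.62*w + 7.36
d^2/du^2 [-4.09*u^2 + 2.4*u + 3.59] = -8.18000000000000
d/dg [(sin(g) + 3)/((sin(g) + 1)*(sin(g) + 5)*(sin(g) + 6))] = -(2*sin(g)^3 + 21*sin(g)^2 + 72*sin(g) + 93)*cos(g)/((sin(g) + 1)^2*(sin(g) + 5)^2*(sin(g) + 6)^2)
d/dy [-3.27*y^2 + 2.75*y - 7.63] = 2.75 - 6.54*y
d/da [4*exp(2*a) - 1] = 8*exp(2*a)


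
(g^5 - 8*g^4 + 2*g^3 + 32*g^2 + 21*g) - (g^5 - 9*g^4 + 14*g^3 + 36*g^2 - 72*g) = g^4 - 12*g^3 - 4*g^2 + 93*g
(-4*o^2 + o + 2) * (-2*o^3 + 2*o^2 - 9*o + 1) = 8*o^5 - 10*o^4 + 34*o^3 - 9*o^2 - 17*o + 2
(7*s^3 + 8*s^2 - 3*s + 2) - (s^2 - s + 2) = 7*s^3 + 7*s^2 - 2*s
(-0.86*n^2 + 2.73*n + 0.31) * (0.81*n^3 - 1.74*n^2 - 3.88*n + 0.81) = -0.6966*n^5 + 3.7077*n^4 - 1.1623*n^3 - 11.8284*n^2 + 1.0085*n + 0.2511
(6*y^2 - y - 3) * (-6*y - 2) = -36*y^3 - 6*y^2 + 20*y + 6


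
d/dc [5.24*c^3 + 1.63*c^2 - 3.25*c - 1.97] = 15.72*c^2 + 3.26*c - 3.25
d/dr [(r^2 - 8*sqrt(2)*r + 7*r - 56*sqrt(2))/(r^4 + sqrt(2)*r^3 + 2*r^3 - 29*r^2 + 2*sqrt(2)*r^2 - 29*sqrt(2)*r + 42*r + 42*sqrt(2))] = (-2*r^3 + 5*r^2 + 23*sqrt(2)*r^2 - 80*sqrt(2)*r + 32*r - 80 + 54*sqrt(2))/(r^6 - 10*r^5 + 2*sqrt(2)*r^5 - 20*sqrt(2)*r^4 + 39*r^4 - 80*r^3 + 74*sqrt(2)*r^3 - 120*sqrt(2)*r^2 + 110*r^2 - 120*r + 72*sqrt(2)*r + 72)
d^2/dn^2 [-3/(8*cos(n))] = 3*(cos(n)^2 - 2)/(8*cos(n)^3)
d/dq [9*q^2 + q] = 18*q + 1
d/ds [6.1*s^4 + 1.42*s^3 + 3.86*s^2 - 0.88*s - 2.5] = 24.4*s^3 + 4.26*s^2 + 7.72*s - 0.88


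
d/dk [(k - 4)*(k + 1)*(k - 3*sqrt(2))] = 3*k^2 - 6*sqrt(2)*k - 6*k - 4 + 9*sqrt(2)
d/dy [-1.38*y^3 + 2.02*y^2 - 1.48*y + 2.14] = -4.14*y^2 + 4.04*y - 1.48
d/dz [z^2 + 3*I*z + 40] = 2*z + 3*I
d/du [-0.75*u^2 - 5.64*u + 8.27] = -1.5*u - 5.64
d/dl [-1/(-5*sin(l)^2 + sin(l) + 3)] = (1 - 10*sin(l))*cos(l)/(-5*sin(l)^2 + sin(l) + 3)^2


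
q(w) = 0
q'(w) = 0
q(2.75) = 0.00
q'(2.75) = 0.00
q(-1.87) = 0.00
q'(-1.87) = 0.00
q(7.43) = 0.00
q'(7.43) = 0.00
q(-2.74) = 0.00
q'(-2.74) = 0.00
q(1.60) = 0.00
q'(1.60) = 0.00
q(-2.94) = 0.00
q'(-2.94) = 0.00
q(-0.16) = 0.00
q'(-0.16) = 0.00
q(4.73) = 0.00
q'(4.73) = 0.00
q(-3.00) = 0.00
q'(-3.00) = 0.00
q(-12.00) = 0.00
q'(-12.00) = 0.00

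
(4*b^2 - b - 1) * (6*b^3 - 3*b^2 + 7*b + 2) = 24*b^5 - 18*b^4 + 25*b^3 + 4*b^2 - 9*b - 2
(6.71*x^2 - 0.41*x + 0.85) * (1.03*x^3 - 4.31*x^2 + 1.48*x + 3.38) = 6.9113*x^5 - 29.3424*x^4 + 12.5734*x^3 + 18.4095*x^2 - 0.1278*x + 2.873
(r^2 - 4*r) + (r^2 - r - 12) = 2*r^2 - 5*r - 12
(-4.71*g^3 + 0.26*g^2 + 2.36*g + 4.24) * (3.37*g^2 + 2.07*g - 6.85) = -15.8727*g^5 - 8.8735*g^4 + 40.7549*g^3 + 17.393*g^2 - 7.3892*g - 29.044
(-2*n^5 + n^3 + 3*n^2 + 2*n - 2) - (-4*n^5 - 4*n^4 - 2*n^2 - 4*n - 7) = 2*n^5 + 4*n^4 + n^3 + 5*n^2 + 6*n + 5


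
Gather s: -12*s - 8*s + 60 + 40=100 - 20*s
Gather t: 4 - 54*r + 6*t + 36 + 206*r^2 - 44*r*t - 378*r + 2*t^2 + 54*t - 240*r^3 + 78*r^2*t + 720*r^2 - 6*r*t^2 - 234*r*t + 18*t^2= -240*r^3 + 926*r^2 - 432*r + t^2*(20 - 6*r) + t*(78*r^2 - 278*r + 60) + 40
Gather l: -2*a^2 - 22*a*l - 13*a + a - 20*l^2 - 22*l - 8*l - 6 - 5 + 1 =-2*a^2 - 12*a - 20*l^2 + l*(-22*a - 30) - 10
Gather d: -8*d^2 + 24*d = -8*d^2 + 24*d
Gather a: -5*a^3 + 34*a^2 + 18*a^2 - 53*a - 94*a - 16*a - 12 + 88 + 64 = -5*a^3 + 52*a^2 - 163*a + 140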